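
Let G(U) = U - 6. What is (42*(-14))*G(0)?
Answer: 3528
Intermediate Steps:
G(U) = -6 + U
(42*(-14))*G(0) = (42*(-14))*(-6 + 0) = -588*(-6) = 3528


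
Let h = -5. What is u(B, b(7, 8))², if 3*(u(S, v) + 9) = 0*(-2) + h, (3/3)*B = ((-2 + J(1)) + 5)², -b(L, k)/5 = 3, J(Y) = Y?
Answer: 1024/9 ≈ 113.78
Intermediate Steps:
b(L, k) = -15 (b(L, k) = -5*3 = -15)
B = 16 (B = ((-2 + 1) + 5)² = (-1 + 5)² = 4² = 16)
u(S, v) = -32/3 (u(S, v) = -9 + (0*(-2) - 5)/3 = -9 + (0 - 5)/3 = -9 + (⅓)*(-5) = -9 - 5/3 = -32/3)
u(B, b(7, 8))² = (-32/3)² = 1024/9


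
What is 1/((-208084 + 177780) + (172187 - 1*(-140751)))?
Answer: 1/282634 ≈ 3.5381e-6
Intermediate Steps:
1/((-208084 + 177780) + (172187 - 1*(-140751))) = 1/(-30304 + (172187 + 140751)) = 1/(-30304 + 312938) = 1/282634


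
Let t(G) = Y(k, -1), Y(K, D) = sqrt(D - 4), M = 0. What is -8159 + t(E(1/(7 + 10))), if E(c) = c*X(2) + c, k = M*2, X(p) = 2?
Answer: -8159 + I*sqrt(5) ≈ -8159.0 + 2.2361*I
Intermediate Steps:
k = 0 (k = 0*2 = 0)
Y(K, D) = sqrt(-4 + D)
E(c) = 3*c (E(c) = c*2 + c = 2*c + c = 3*c)
t(G) = I*sqrt(5) (t(G) = sqrt(-4 - 1) = sqrt(-5) = I*sqrt(5))
-8159 + t(E(1/(7 + 10))) = -8159 + I*sqrt(5)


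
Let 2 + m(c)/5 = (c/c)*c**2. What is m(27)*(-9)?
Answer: -32715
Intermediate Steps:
m(c) = -10 + 5*c**2 (m(c) = -10 + 5*((c/c)*c**2) = -10 + 5*(1*c**2) = -10 + 5*c**2)
m(27)*(-9) = (-10 + 5*27**2)*(-9) = (-10 + 5*729)*(-9) = (-10 + 3645)*(-9) = 3635*(-9) = -32715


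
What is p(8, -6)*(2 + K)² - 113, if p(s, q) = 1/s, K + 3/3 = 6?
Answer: -855/8 ≈ -106.88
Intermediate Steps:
K = 5 (K = -1 + 6 = 5)
p(8, -6)*(2 + K)² - 113 = (2 + 5)²/8 - 113 = (⅛)*7² - 113 = (⅛)*49 - 113 = 49/8 - 113 = -855/8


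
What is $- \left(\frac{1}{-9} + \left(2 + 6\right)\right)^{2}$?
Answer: $- \frac{5041}{81} \approx -62.235$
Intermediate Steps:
$- \left(\frac{1}{-9} + \left(2 + 6\right)\right)^{2} = - \left(- \frac{1}{9} + 8\right)^{2} = - \left(\frac{71}{9}\right)^{2} = \left(-1\right) \frac{5041}{81} = - \frac{5041}{81}$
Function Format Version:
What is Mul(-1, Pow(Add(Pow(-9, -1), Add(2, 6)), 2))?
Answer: Rational(-5041, 81) ≈ -62.235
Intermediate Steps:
Mul(-1, Pow(Add(Pow(-9, -1), Add(2, 6)), 2)) = Mul(-1, Pow(Add(Rational(-1, 9), 8), 2)) = Mul(-1, Pow(Rational(71, 9), 2)) = Mul(-1, Rational(5041, 81)) = Rational(-5041, 81)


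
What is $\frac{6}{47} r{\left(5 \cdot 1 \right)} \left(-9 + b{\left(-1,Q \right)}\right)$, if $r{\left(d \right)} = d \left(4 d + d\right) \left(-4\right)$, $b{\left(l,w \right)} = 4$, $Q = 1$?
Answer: $\frac{15000}{47} \approx 319.15$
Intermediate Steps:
$r{\left(d \right)} = - 20 d^{2}$ ($r{\left(d \right)} = d 5 d \left(-4\right) = 5 d^{2} \left(-4\right) = - 20 d^{2}$)
$\frac{6}{47} r{\left(5 \cdot 1 \right)} \left(-9 + b{\left(-1,Q \right)}\right) = \frac{6}{47} \left(- 20 \left(5 \cdot 1\right)^{2}\right) \left(-9 + 4\right) = 6 \cdot \frac{1}{47} \left(- 20 \cdot 5^{2}\right) \left(-5\right) = \frac{6 \left(\left(-20\right) 25\right)}{47} \left(-5\right) = \frac{6}{47} \left(-500\right) \left(-5\right) = \left(- \frac{3000}{47}\right) \left(-5\right) = \frac{15000}{47}$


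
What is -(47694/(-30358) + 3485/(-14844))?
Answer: 406883683/225317076 ≈ 1.8058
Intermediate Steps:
-(47694/(-30358) + 3485/(-14844)) = -(47694*(-1/30358) + 3485*(-1/14844)) = -(-23847/15179 - 3485/14844) = -1*(-406883683/225317076) = 406883683/225317076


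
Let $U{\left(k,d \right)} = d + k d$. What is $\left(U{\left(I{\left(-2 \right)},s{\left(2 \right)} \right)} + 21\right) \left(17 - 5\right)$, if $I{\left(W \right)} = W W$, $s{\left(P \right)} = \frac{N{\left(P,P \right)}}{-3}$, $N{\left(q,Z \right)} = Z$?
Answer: $212$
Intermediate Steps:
$s{\left(P \right)} = - \frac{P}{3}$ ($s{\left(P \right)} = \frac{P}{-3} = P \left(- \frac{1}{3}\right) = - \frac{P}{3}$)
$I{\left(W \right)} = W^{2}$
$U{\left(k,d \right)} = d + d k$
$\left(U{\left(I{\left(-2 \right)},s{\left(2 \right)} \right)} + 21\right) \left(17 - 5\right) = \left(\left(- \frac{1}{3}\right) 2 \left(1 + \left(-2\right)^{2}\right) + 21\right) \left(17 - 5\right) = \left(- \frac{2 \left(1 + 4\right)}{3} + 21\right) \left(17 - 5\right) = \left(\left(- \frac{2}{3}\right) 5 + 21\right) 12 = \left(- \frac{10}{3} + 21\right) 12 = \frac{53}{3} \cdot 12 = 212$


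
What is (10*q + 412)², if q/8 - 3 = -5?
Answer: 63504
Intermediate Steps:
q = -16 (q = 24 + 8*(-5) = 24 - 40 = -16)
(10*q + 412)² = (10*(-16) + 412)² = (-160 + 412)² = 252² = 63504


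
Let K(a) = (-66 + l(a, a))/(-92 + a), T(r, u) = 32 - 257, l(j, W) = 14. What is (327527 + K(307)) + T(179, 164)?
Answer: 70369878/215 ≈ 3.2730e+5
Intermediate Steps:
T(r, u) = -225
K(a) = -52/(-92 + a) (K(a) = (-66 + 14)/(-92 + a) = -52/(-92 + a))
(327527 + K(307)) + T(179, 164) = (327527 - 52/(-92 + 307)) - 225 = (327527 - 52/215) - 225 = 70418253/215 - 225 = 70369878/215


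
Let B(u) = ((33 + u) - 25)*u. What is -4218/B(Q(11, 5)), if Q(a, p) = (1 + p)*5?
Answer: -37/10 ≈ -3.7000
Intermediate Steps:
Q(a, p) = 5 + 5*p
B(u) = u*(8 + u) (B(u) = (8 + u)*u = u*(8 + u))
-4218/B(Q(11, 5)) = -4218*1/((5 + 5*5)*(8 + (5 + 5*5))) = -4218*1/((5 + 25)*(8 + (5 + 25))) = -4218*1/(30*(8 + 30)) = -4218/(30*38) = -4218/1140 = -4218*1/1140 = -37/10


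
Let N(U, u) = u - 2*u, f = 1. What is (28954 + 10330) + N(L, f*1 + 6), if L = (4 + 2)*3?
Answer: 39277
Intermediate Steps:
L = 18 (L = 6*3 = 18)
N(U, u) = -u
(28954 + 10330) + N(L, f*1 + 6) = (28954 + 10330) - (1*1 + 6) = 39284 - (1 + 6) = 39284 - 1*7 = 39284 - 7 = 39277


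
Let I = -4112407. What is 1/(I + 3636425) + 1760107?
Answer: 837779250073/475982 ≈ 1.7601e+6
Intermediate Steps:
1/(I + 3636425) + 1760107 = 1/(-4112407 + 3636425) + 1760107 = 1/(-475982) + 1760107 = -1/475982 + 1760107 = 837779250073/475982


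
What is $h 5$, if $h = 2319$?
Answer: $11595$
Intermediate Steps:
$h 5 = 2319 \cdot 5 = 11595$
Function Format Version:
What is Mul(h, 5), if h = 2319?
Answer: 11595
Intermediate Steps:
Mul(h, 5) = Mul(2319, 5) = 11595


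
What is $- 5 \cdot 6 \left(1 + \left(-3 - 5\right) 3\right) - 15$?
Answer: $675$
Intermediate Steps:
$- 5 \cdot 6 \left(1 + \left(-3 - 5\right) 3\right) - 15 = - 5 \cdot 6 \left(1 - 24\right) - 15 = - 5 \cdot 6 \left(-23\right) - 15 = \left(-5\right) \left(-138\right) - 15 = 690 - 15 = 675$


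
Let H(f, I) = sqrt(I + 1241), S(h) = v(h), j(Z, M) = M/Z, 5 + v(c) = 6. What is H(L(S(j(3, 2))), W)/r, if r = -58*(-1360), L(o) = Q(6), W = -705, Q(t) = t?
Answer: sqrt(134)/39440 ≈ 0.00029350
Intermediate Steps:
v(c) = 1 (v(c) = -5 + 6 = 1)
S(h) = 1
L(o) = 6
H(f, I) = sqrt(1241 + I)
r = 78880
H(L(S(j(3, 2))), W)/r = sqrt(1241 - 705)/78880 = sqrt(536)*(1/78880) = (2*sqrt(134))*(1/78880) = sqrt(134)/39440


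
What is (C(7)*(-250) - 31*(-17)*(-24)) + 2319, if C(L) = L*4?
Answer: -17329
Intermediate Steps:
C(L) = 4*L
(C(7)*(-250) - 31*(-17)*(-24)) + 2319 = ((4*7)*(-250) - 31*(-17)*(-24)) + 2319 = (28*(-250) + 527*(-24)) + 2319 = (-7000 - 12648) + 2319 = -19648 + 2319 = -17329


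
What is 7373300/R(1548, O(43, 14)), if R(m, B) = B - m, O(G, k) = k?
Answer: -3686650/767 ≈ -4806.6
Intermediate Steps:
7373300/R(1548, O(43, 14)) = 7373300/(14 - 1*1548) = 7373300/(14 - 1548) = 7373300/(-1534) = 7373300*(-1/1534) = -3686650/767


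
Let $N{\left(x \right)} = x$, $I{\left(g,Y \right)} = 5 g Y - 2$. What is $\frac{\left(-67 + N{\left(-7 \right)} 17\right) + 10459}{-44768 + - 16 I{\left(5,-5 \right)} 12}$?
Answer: $- \frac{10273}{20384} \approx -0.50397$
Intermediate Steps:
$I{\left(g,Y \right)} = -2 + 5 Y g$ ($I{\left(g,Y \right)} = 5 Y g - 2 = -2 + 5 Y g$)
$\frac{\left(-67 + N{\left(-7 \right)} 17\right) + 10459}{-44768 + - 16 I{\left(5,-5 \right)} 12} = \frac{\left(-67 - 119\right) + 10459}{-44768 + - 16 \left(-2 + 5 \left(-5\right) 5\right) 12} = \frac{\left(-67 - 119\right) + 10459}{-44768 + - 16 \left(-2 - 125\right) 12} = \frac{-186 + 10459}{-44768 + \left(-16\right) \left(-127\right) 12} = \frac{10273}{-44768 + 2032 \cdot 12} = \frac{10273}{-44768 + 24384} = \frac{10273}{-20384} = 10273 \left(- \frac{1}{20384}\right) = - \frac{10273}{20384}$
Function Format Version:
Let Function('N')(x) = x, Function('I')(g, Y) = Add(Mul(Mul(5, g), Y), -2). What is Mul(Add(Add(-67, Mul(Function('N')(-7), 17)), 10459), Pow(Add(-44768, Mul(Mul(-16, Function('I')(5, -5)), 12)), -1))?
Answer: Rational(-10273, 20384) ≈ -0.50397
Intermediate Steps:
Function('I')(g, Y) = Add(-2, Mul(5, Y, g)) (Function('I')(g, Y) = Add(Mul(5, Y, g), -2) = Add(-2, Mul(5, Y, g)))
Mul(Add(Add(-67, Mul(Function('N')(-7), 17)), 10459), Pow(Add(-44768, Mul(Mul(-16, Function('I')(5, -5)), 12)), -1)) = Mul(Add(Add(-67, Mul(-7, 17)), 10459), Pow(Add(-44768, Mul(Mul(-16, Add(-2, Mul(5, -5, 5))), 12)), -1)) = Mul(Add(Add(-67, -119), 10459), Pow(Add(-44768, Mul(Mul(-16, Add(-2, -125)), 12)), -1)) = Mul(Add(-186, 10459), Pow(Add(-44768, Mul(Mul(-16, -127), 12)), -1)) = Mul(10273, Pow(Add(-44768, Mul(2032, 12)), -1)) = Mul(10273, Pow(Add(-44768, 24384), -1)) = Mul(10273, Pow(-20384, -1)) = Mul(10273, Rational(-1, 20384)) = Rational(-10273, 20384)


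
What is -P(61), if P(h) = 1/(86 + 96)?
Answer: -1/182 ≈ -0.0054945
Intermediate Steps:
P(h) = 1/182
-P(61) = -1*1/182 = -1/182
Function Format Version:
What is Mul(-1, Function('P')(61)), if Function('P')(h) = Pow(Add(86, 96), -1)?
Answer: Rational(-1, 182) ≈ -0.0054945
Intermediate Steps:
Function('P')(h) = Rational(1, 182) (Function('P')(h) = Pow(182, -1) = Rational(1, 182))
Mul(-1, Function('P')(61)) = Mul(-1, Rational(1, 182)) = Rational(-1, 182)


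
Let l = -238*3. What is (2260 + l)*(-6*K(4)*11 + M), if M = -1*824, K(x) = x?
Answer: -1682048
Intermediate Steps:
M = -824
l = -714
(2260 + l)*(-6*K(4)*11 + M) = (2260 - 714)*(-6*4*11 - 824) = 1546*(-24*11 - 824) = 1546*(-264 - 824) = 1546*(-1088) = -1682048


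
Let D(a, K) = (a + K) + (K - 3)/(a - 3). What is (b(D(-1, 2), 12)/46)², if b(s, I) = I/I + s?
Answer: 81/33856 ≈ 0.0023925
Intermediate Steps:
D(a, K) = K + a + (-3 + K)/(-3 + a) (D(a, K) = (K + a) + (-3 + K)/(-3 + a) = K + a + (-3 + K)/(-3 + a))
b(s, I) = 1 + s
(b(D(-1, 2), 12)/46)² = ((1 + (-3 + (-1)² - 3*(-1) - 2*2 + 2*(-1))/(-3 - 1))/46)² = ((1 + (-3 + 1 + 3 - 4 - 2)/(-4))*(1/46))² = ((1 - ¼*(-5))*(1/46))² = ((1 + 5/4)*(1/46))² = ((9/4)*(1/46))² = (9/184)² = 81/33856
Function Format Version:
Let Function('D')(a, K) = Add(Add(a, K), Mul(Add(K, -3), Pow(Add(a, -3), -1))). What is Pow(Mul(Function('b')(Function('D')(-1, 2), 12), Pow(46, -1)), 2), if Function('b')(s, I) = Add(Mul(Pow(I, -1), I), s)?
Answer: Rational(81, 33856) ≈ 0.0023925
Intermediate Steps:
Function('D')(a, K) = Add(K, a, Mul(Pow(Add(-3, a), -1), Add(-3, K))) (Function('D')(a, K) = Add(Add(K, a), Mul(Add(-3, K), Pow(Add(-3, a), -1))) = Add(Add(K, a), Mul(Pow(Add(-3, a), -1), Add(-3, K))) = Add(K, a, Mul(Pow(Add(-3, a), -1), Add(-3, K))))
Function('b')(s, I) = Add(1, s)
Pow(Mul(Function('b')(Function('D')(-1, 2), 12), Pow(46, -1)), 2) = Pow(Mul(Add(1, Mul(Pow(Add(-3, -1), -1), Add(-3, Pow(-1, 2), Mul(-3, -1), Mul(-2, 2), Mul(2, -1)))), Pow(46, -1)), 2) = Pow(Mul(Add(1, Mul(Pow(-4, -1), Add(-3, 1, 3, -4, -2))), Rational(1, 46)), 2) = Pow(Mul(Add(1, Mul(Rational(-1, 4), -5)), Rational(1, 46)), 2) = Pow(Mul(Add(1, Rational(5, 4)), Rational(1, 46)), 2) = Pow(Mul(Rational(9, 4), Rational(1, 46)), 2) = Pow(Rational(9, 184), 2) = Rational(81, 33856)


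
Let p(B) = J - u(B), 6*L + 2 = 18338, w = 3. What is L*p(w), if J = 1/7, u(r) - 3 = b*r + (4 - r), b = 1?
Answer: -146688/7 ≈ -20955.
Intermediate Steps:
u(r) = 7 (u(r) = 3 + (1*r + (4 - r)) = 3 + (r + (4 - r)) = 3 + 4 = 7)
L = 3056 (L = -1/3 + (1/6)*18338 = -1/3 + 9169/3 = 3056)
J = 1/7 ≈ 0.14286
p(B) = -48/7 (p(B) = 1/7 - 1*7 = 1/7 - 7 = -48/7)
L*p(w) = 3056*(-48/7) = -146688/7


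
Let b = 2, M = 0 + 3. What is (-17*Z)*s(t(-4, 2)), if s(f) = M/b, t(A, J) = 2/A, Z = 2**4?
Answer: -408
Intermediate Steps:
Z = 16
M = 3
s(f) = 3/2
(-17*Z)*s(t(-4, 2)) = -17*16*(3/2) = -272*3/2 = -408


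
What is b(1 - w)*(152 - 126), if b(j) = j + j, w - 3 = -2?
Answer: 0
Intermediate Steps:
w = 1 (w = 3 - 2 = 1)
b(j) = 2*j
b(1 - w)*(152 - 126) = (2*(1 - 1*1))*(152 - 126) = (2*(1 - 1))*26 = (2*0)*26 = 0*26 = 0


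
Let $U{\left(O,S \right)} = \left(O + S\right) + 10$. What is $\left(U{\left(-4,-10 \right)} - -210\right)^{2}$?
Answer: $42436$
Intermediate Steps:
$U{\left(O,S \right)} = 10 + O + S$
$\left(U{\left(-4,-10 \right)} - -210\right)^{2} = \left(\left(10 - 4 - 10\right) - -210\right)^{2} = \left(-4 + \left(-285 + 495\right)\right)^{2} = \left(-4 + 210\right)^{2} = 206^{2} = 42436$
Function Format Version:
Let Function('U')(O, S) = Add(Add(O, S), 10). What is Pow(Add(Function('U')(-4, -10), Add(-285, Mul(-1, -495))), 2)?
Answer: 42436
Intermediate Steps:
Function('U')(O, S) = Add(10, O, S)
Pow(Add(Function('U')(-4, -10), Add(-285, Mul(-1, -495))), 2) = Pow(Add(Add(10, -4, -10), Add(-285, Mul(-1, -495))), 2) = Pow(Add(-4, Add(-285, 495)), 2) = Pow(Add(-4, 210), 2) = Pow(206, 2) = 42436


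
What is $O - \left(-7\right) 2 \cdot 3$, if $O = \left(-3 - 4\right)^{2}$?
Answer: $91$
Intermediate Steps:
$O = 49$ ($O = \left(-7\right)^{2} = 49$)
$O - \left(-7\right) 2 \cdot 3 = 49 - \left(-7\right) 2 \cdot 3 = 49 - \left(-14\right) 3 = 49 - -42 = 49 + 42 = 91$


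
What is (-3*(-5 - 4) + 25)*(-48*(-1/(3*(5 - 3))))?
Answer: 416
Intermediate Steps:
(-3*(-5 - 4) + 25)*(-48*(-1/(3*(5 - 3)))) = (-3*(-9) + 25)*(-48/((-3*2))) = (27 + 25)*(-48/(-6)) = 52*(-48*(-⅙)) = 52*8 = 416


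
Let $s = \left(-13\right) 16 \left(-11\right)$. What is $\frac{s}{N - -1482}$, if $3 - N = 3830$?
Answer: $- \frac{2288}{2345} \approx -0.97569$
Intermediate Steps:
$N = -3827$ ($N = 3 - 3830 = -3827$)
$s = 2288$ ($s = \left(-208\right) \left(-11\right) = 2288$)
$\frac{s}{N - -1482} = \frac{2288}{-3827 - -1482} = \frac{2288}{-3827 + 1482} = \frac{2288}{-2345} = 2288 \left(- \frac{1}{2345}\right) = - \frac{2288}{2345}$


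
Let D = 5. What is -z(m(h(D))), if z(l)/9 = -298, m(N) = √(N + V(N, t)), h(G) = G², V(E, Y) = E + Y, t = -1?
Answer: 2682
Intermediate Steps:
m(N) = √(-1 + 2*N) (m(N) = √(N + (N - 1)) = √(N + (-1 + N)) = √(-1 + 2*N))
z(l) = -2682 (z(l) = 9*(-298) = -2682)
-z(m(h(D))) = -1*(-2682) = 2682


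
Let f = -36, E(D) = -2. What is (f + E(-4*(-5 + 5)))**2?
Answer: 1444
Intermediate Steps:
(f + E(-4*(-5 + 5)))**2 = (-36 - 2)**2 = (-38)**2 = 1444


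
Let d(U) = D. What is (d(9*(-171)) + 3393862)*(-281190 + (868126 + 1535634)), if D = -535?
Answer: 7202574090390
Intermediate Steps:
d(U) = -535
(d(9*(-171)) + 3393862)*(-281190 + (868126 + 1535634)) = (-535 + 3393862)*(-281190 + (868126 + 1535634)) = 3393327*(-281190 + 2403760) = 3393327*2122570 = 7202574090390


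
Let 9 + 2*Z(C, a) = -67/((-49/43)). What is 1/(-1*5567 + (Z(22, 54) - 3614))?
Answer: -49/448649 ≈ -0.00010922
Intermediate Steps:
Z(C, a) = 1220/49 (Z(C, a) = -9/2 + (-67/((-49/43)))/2 = -9/2 + (-67/((-49*1/43)))/2 = -9/2 + (-67/(-49/43))/2 = -9/2 + (-67*(-43/49))/2 = -9/2 + (1/2)*(2881/49) = -9/2 + 2881/98 = 1220/49)
1/(-1*5567 + (Z(22, 54) - 3614)) = 1/(-1*5567 + (1220/49 - 3614)) = 1/(-5567 - 175866/49) = 1/(-448649/49) = -49/448649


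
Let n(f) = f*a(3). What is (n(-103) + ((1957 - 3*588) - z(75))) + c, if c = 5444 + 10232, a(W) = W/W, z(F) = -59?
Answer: 15825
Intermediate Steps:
a(W) = 1
c = 15676
n(f) = f (n(f) = f*1 = f)
(n(-103) + ((1957 - 3*588) - z(75))) + c = (-103 + ((1957 - 3*588) - 1*(-59))) + 15676 = (-103 + ((1957 - 1764) + 59)) + 15676 = (-103 + (193 + 59)) + 15676 = (-103 + 252) + 15676 = 149 + 15676 = 15825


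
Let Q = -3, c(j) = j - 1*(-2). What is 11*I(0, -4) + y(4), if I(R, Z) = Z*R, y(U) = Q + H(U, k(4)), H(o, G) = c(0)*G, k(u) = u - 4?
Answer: -3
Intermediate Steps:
c(j) = 2 + j (c(j) = j + 2 = 2 + j)
k(u) = -4 + u
H(o, G) = 2*G (H(o, G) = (2 + 0)*G = 2*G)
y(U) = -3 (y(U) = -3 + 2*(-4 + 4) = -3 + 2*0 = -3 + 0 = -3)
I(R, Z) = R*Z
11*I(0, -4) + y(4) = 11*(0*(-4)) - 3 = 11*0 - 3 = 0 - 3 = -3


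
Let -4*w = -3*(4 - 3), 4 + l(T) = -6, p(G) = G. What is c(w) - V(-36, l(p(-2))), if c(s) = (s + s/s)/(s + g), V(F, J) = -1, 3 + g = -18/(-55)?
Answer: 38/423 ≈ 0.089834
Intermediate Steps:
l(T) = -10 (l(T) = -4 - 6 = -10)
g = -147/55 (g = -3 - 18/(-55) = -3 - 18*(-1/55) = -3 + 18/55 = -147/55 ≈ -2.6727)
w = ¾ (w = -(-3)*(4 - 3)/4 = -(-3)/4 = -¼*(-3) = ¾ ≈ 0.75000)
c(s) = (1 + s)/(-147/55 + s) (c(s) = (s + s/s)/(s - 147/55) = (s + 1)/(-147/55 + s) = (1 + s)/(-147/55 + s))
c(w) - V(-36, l(p(-2))) = 55*(1 + ¾)/(-147 + 55*(¾)) - 1*(-1) = 55*(7/4)/(-147 + 165/4) + 1 = 55*(7/4)/(-423/4) + 1 = 55*(-4/423)*(7/4) + 1 = -385/423 + 1 = 38/423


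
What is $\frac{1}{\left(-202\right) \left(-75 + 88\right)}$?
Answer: $- \frac{1}{2626} \approx -0.00038081$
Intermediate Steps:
$\frac{1}{\left(-202\right) \left(-75 + 88\right)} = \frac{1}{\left(-202\right) 13} = \frac{1}{-2626} = - \frac{1}{2626}$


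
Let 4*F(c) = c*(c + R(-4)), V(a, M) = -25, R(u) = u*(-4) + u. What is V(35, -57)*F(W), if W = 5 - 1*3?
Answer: -175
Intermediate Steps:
R(u) = -3*u (R(u) = -4*u + u = -3*u)
W = 2 (W = 5 - 3 = 2)
F(c) = c*(12 + c)/4 (F(c) = (c*(c - 3*(-4)))/4 = (c*(c + 12))/4 = (c*(12 + c))/4 = c*(12 + c)/4)
V(35, -57)*F(W) = -25*2*(12 + 2)/4 = -25*2*14/4 = -25*7 = -175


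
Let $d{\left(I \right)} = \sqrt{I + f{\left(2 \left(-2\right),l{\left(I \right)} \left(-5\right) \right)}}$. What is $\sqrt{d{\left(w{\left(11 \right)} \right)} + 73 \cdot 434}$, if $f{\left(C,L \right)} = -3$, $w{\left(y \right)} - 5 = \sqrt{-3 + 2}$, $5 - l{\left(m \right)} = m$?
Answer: $\sqrt{31682 + \sqrt{2 + i}} \approx 178.0 + 0.001 i$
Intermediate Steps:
$l{\left(m \right)} = 5 - m$
$w{\left(y \right)} = 5 + i$ ($w{\left(y \right)} = 5 + \sqrt{-3 + 2} = 5 + \sqrt{-1} = 5 + i$)
$d{\left(I \right)} = \sqrt{-3 + I}$ ($d{\left(I \right)} = \sqrt{I - 3} = \sqrt{-3 + I}$)
$\sqrt{d{\left(w{\left(11 \right)} \right)} + 73 \cdot 434} = \sqrt{\sqrt{-3 + \left(5 + i\right)} + 73 \cdot 434} = \sqrt{\sqrt{2 + i} + 31682} = \sqrt{31682 + \sqrt{2 + i}}$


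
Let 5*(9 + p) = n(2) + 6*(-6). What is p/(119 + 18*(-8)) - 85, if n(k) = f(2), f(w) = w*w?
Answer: -10548/125 ≈ -84.384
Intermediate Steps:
f(w) = w²
n(k) = 4 (n(k) = 2² = 4)
p = -77/5 (p = -9 + (4 + 6*(-6))/5 = -9 + (4 - 36)/5 = -9 + (⅕)*(-32) = -9 - 32/5 = -77/5 ≈ -15.400)
p/(119 + 18*(-8)) - 85 = -77/(5*(119 + 18*(-8))) - 85 = -77/(5*(119 - 144)) - 85 = -77/5/(-25) - 85 = -77/5*(-1/25) - 85 = 77/125 - 85 = -10548/125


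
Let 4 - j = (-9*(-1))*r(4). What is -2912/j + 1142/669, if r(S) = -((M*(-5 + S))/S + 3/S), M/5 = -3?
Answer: -3794618/59541 ≈ -63.731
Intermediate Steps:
M = -15 (M = 5*(-3) = -15)
r(S) = -3/S - (75 - 15*S)/S (r(S) = -((-15*(-5 + S))/S + 3/S) = -((75 - 15*S)/S + 3/S) = -(3/S + (75 - 15*S)/S) = -3/S - (75 - 15*S)/S)
j = 89/2 (j = 4 - (-9*(-1))*(15 - 78/4) = 4 - 9*(15 - 78*¼) = 4 - 9*(15 - 39/2) = 4 - 9*(-9)/2 = 4 - 1*(-81/2) = 4 + 81/2 = 89/2 ≈ 44.500)
-2912/j + 1142/669 = -2912/89/2 + 1142/669 = -2912*2/89 + 1142*(1/669) = -5824/89 + 1142/669 = -3794618/59541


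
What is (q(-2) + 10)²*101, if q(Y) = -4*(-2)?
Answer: 32724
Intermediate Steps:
q(Y) = 8
(q(-2) + 10)²*101 = (8 + 10)²*101 = 18²*101 = 324*101 = 32724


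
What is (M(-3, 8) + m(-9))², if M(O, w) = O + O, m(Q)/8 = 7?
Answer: 2500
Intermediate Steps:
m(Q) = 56 (m(Q) = 8*7 = 56)
M(O, w) = 2*O
(M(-3, 8) + m(-9))² = (2*(-3) + 56)² = (-6 + 56)² = 50² = 2500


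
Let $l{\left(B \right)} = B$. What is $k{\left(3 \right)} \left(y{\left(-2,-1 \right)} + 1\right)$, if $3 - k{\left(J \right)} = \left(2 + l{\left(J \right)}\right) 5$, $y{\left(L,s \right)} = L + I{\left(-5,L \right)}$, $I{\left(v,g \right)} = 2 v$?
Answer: $242$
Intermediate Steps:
$y{\left(L,s \right)} = -10 + L$ ($y{\left(L,s \right)} = L + 2 \left(-5\right) = L - 10 = -10 + L$)
$k{\left(J \right)} = -7 - 5 J$ ($k{\left(J \right)} = 3 - \left(2 + J\right) 5 = 3 - \left(10 + 5 J\right) = -7 - 5 J$)
$k{\left(3 \right)} \left(y{\left(-2,-1 \right)} + 1\right) = \left(-7 - 15\right) \left(\left(-10 - 2\right) + 1\right) = \left(-7 - 15\right) \left(-12 + 1\right) = \left(-22\right) \left(-11\right) = 242$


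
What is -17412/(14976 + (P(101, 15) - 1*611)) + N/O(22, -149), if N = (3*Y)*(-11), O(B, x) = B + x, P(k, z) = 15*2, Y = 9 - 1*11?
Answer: -3161394/1828165 ≈ -1.7293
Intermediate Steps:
Y = -2 (Y = 9 - 11 = -2)
P(k, z) = 30
N = 66 (N = (3*(-2))*(-11) = -6*(-11) = 66)
-17412/(14976 + (P(101, 15) - 1*611)) + N/O(22, -149) = -17412/(14976 + (30 - 1*611)) + 66/(22 - 149) = -17412/(14976 + (30 - 611)) + 66/(-127) = -17412/(14976 - 581) + 66*(-1/127) = -17412/14395 - 66/127 = -3161394/1828165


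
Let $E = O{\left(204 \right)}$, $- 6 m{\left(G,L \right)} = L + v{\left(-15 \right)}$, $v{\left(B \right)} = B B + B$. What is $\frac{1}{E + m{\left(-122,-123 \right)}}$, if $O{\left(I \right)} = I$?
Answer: $\frac{2}{379} \approx 0.005277$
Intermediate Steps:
$v{\left(B \right)} = B + B^{2}$ ($v{\left(B \right)} = B^{2} + B = B + B^{2}$)
$m{\left(G,L \right)} = -35 - \frac{L}{6}$ ($m{\left(G,L \right)} = - \frac{L - 15 \left(1 - 15\right)}{6} = - \frac{L - -210}{6} = - \frac{L + 210}{6} = - \frac{210 + L}{6} = -35 - \frac{L}{6}$)
$E = 204$
$\frac{1}{E + m{\left(-122,-123 \right)}} = \frac{1}{204 - \frac{29}{2}} = \frac{1}{\frac{379}{2}} = \frac{2}{379}$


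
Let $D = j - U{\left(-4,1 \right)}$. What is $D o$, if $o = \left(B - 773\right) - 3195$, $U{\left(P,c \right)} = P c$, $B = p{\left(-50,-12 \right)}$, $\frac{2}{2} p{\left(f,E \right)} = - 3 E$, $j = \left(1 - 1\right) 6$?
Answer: $-15728$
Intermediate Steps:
$j = 0$ ($j = 0 \cdot 6 = 0$)
$p{\left(f,E \right)} = - 3 E$
$B = 36$ ($B = \left(-3\right) \left(-12\right) = 36$)
$o = -3932$ ($o = \left(36 - 773\right) - 3195 = -737 - 3195 = -3932$)
$D = 4$ ($D = 0 - \left(-4\right) 1 = 0 - -4 = 0 + 4 = 4$)
$D o = 4 \left(-3932\right) = -15728$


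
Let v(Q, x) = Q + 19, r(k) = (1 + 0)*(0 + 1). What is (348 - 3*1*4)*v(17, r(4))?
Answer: 12096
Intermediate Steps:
r(k) = 1 (r(k) = 1*1 = 1)
v(Q, x) = 19 + Q
(348 - 3*1*4)*v(17, r(4)) = (348 - 3*1*4)*(19 + 17) = (348 - 3*4)*36 = (348 - 12)*36 = 336*36 = 12096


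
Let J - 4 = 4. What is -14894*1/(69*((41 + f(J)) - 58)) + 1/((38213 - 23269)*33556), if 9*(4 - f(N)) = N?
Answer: 22406274328123/1441699984000 ≈ 15.542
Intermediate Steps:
J = 8 (J = 4 + 4 = 8)
f(N) = 4 - N/9
-14894*1/(69*((41 + f(J)) - 58)) + 1/((38213 - 23269)*33556) = -14894*1/(69*((41 + (4 - 1/9*8)) - 58)) + 1/((38213 - 23269)*33556) = -14894*1/(69*((41 + (4 - 8/9)) - 58)) + (1/33556)/14944 = -14894*1/(69*((41 + 28/9) - 58)) + (1/14944)*(1/33556) = -14894*1/(69*(397/9 - 58)) + 1/501460864 = -14894/((-125/9*69)) + 1/501460864 = -14894/(-2875/3) + 1/501460864 = -14894*(-3/2875) + 1/501460864 = 44682/2875 + 1/501460864 = 22406274328123/1441699984000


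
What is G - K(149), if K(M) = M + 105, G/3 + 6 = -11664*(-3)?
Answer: 104704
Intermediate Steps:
G = 104958 (G = -18 + 3*(-11664*(-3)) = -18 + 3*34992 = -18 + 104976 = 104958)
K(M) = 105 + M
G - K(149) = 104958 - (105 + 149) = 104958 - 1*254 = 104958 - 254 = 104704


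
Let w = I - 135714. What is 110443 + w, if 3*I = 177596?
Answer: 101783/3 ≈ 33928.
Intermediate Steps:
I = 177596/3 (I = (1/3)*177596 = 177596/3 ≈ 59199.)
w = -229546/3 (w = 177596/3 - 135714 = -229546/3 ≈ -76515.)
110443 + w = 110443 - 229546/3 = 101783/3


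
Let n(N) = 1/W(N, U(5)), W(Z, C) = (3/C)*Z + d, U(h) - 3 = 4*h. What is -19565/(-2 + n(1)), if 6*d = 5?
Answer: 2602145/128 ≈ 20329.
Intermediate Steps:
d = ⅚ (d = (⅙)*5 = ⅚ ≈ 0.83333)
U(h) = 3 + 4*h
W(Z, C) = ⅚ + 3*Z/C (W(Z, C) = (3/C)*Z + ⅚ = 3*Z/C + ⅚ = ⅚ + 3*Z/C)
n(N) = 1/(⅚ + 3*N/23) (n(N) = 1/(⅚ + 3*N/(3 + 4*5)) = 1/(⅚ + 3*N/(3 + 20)) = 1/(⅚ + 3*N/23))
-19565/(-2 + n(1)) = -19565/(-2 + 138/(115 + 18*1)) = -19565/(-2 + 138/(115 + 18)) = -19565/(-2 + 138/133) = -19565/(-128/133) = -19565*(-133/128) = 2602145/128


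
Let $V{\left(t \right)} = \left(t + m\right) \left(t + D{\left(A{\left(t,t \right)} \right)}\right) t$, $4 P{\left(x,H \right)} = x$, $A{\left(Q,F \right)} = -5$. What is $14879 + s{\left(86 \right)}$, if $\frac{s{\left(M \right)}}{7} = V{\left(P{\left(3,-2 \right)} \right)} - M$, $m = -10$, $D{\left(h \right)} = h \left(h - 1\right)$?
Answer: $\frac{818157}{64} \approx 12784.0$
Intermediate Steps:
$P{\left(x,H \right)} = \frac{x}{4}$
$D{\left(h \right)} = h \left(-1 + h\right)$
$V{\left(t \right)} = t \left(-10 + t\right) \left(30 + t\right)$ ($V{\left(t \right)} = \left(t - 10\right) \left(t - 5 \left(-1 - 5\right)\right) t = \left(-10 + t\right) \left(t - -30\right) t = \left(-10 + t\right) \left(t + 30\right) t = \left(-10 + t\right) \left(30 + t\right) t = t \left(-10 + t\right) \left(30 + t\right)$)
$s{\left(M \right)} = - \frac{95571}{64} - 7 M$ ($s{\left(M \right)} = 7 \left(\frac{1}{4} \cdot 3 \left(-300 + \left(\frac{1}{4} \cdot 3\right)^{2} + 20 \cdot \frac{1}{4} \cdot 3\right) - M\right) = 7 \left(\frac{3 \left(-300 + \left(\frac{3}{4}\right)^{2} + 20 \cdot \frac{3}{4}\right)}{4} - M\right) = 7 \left(\frac{3 \left(-300 + \frac{9}{16} + 15\right)}{4} - M\right) = 7 \left(\frac{3}{4} \left(- \frac{4551}{16}\right) - M\right) = 7 \left(- \frac{13653}{64} - M\right) = - \frac{95571}{64} - 7 M$)
$14879 + s{\left(86 \right)} = 14879 - \frac{134099}{64} = \frac{818157}{64}$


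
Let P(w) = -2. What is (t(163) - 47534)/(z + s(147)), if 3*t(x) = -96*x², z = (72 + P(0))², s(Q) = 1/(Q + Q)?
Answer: -263936148/1440601 ≈ -183.21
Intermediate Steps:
s(Q) = 1/(2*Q)
z = 4900 (z = (72 - 2)² = 70² = 4900)
t(x) = -32*x² (t(x) = (-96*x²)/3 = -32*x²)
(t(163) - 47534)/(z + s(147)) = (-32*163² - 47534)/(4900 + (½)/147) = (-32*26569 - 47534)/(4900 + (½)*(1/147)) = (-850208 - 47534)/(4900 + 1/294) = -897742/1440601/294 = -897742*294/1440601 = -263936148/1440601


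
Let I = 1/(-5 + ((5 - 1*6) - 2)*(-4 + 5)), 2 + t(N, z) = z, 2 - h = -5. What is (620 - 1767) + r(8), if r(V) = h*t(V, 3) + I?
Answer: -9121/8 ≈ -1140.1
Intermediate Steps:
h = 7 (h = 2 - 1*(-5) = 2 + 5 = 7)
t(N, z) = -2 + z
I = -⅛ (I = 1/(-5 + ((5 - 6) - 2)*1) = 1/(-5 + (-1 - 2)*1) = 1/(-5 - 3*1) = 1/(-5 - 3) = 1/(-8) = -⅛ ≈ -0.12500)
r(V) = 55/8 (r(V) = 7*(-2 + 3) - ⅛ = 7*1 - ⅛ = 7 - ⅛ = 55/8)
(620 - 1767) + r(8) = (620 - 1767) + 55/8 = -1147 + 55/8 = -9121/8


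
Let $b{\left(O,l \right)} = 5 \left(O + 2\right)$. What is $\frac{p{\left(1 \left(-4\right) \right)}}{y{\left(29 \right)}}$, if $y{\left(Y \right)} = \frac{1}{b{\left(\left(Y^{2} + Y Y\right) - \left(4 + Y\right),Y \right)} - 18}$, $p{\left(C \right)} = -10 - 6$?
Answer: $-131792$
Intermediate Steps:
$p{\left(C \right)} = -16$
$b{\left(O,l \right)} = 10 + 5 O$ ($b{\left(O,l \right)} = 5 \left(2 + O\right) = 10 + 5 O$)
$y{\left(Y \right)} = \frac{1}{-28 - 5 Y + 10 Y^{2}}$ ($y{\left(Y \right)} = \frac{1}{\left(10 + 5 \left(\left(Y^{2} + Y Y\right) - \left(4 + Y\right)\right)\right) - 18} = \frac{1}{\left(10 + 5 \left(\left(Y^{2} + Y^{2}\right) - \left(4 + Y\right)\right)\right) - 18} = \frac{1}{\left(10 + 5 \left(2 Y^{2} - \left(4 + Y\right)\right)\right) - 18} = \frac{1}{\left(10 + 5 \left(-4 - Y + 2 Y^{2}\right)\right) - 18} = \frac{1}{\left(10 - \left(20 - 10 Y^{2} + 5 Y\right)\right) - 18} = \frac{1}{\left(-10 - 5 Y + 10 Y^{2}\right) - 18} = \frac{1}{-28 - 5 Y + 10 Y^{2}}$)
$\frac{p{\left(1 \left(-4\right) \right)}}{y{\left(29 \right)}} = - \frac{16}{\frac{1}{-28 - 145 + 10 \cdot 29^{2}}} = - \frac{16}{\frac{1}{-28 - 145 + 10 \cdot 841}} = - \frac{16}{\frac{1}{-28 - 145 + 8410}} = - \frac{16}{\frac{1}{8237}} = - 16 \frac{1}{\frac{1}{8237}} = \left(-16\right) 8237 = -131792$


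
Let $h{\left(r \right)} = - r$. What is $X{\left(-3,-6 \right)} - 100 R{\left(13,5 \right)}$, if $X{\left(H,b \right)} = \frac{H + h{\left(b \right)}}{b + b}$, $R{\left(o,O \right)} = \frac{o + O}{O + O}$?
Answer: $- \frac{721}{4} \approx -180.25$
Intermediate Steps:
$R{\left(o,O \right)} = \frac{O + o}{2 O}$
$X{\left(H,b \right)} = \frac{H - b}{2 b}$ ($X{\left(H,b \right)} = \frac{H - b}{b + b} = \frac{H - b}{2 b}$)
$X{\left(-3,-6 \right)} - 100 R{\left(13,5 \right)} = \frac{-3 - -6}{2 \left(-6\right)} - 100 \frac{5 + 13}{2 \cdot 5} = \frac{1}{2} \left(- \frac{1}{6}\right) \left(-3 + 6\right) - 100 \cdot \frac{1}{2} \cdot \frac{1}{5} \cdot 18 = \frac{1}{2} \left(- \frac{1}{6}\right) 3 - 180 = - \frac{1}{4} - 180 = - \frac{721}{4}$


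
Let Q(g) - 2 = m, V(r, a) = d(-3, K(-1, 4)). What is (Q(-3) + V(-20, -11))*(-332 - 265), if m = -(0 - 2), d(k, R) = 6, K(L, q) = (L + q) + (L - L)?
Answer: -5970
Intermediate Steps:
K(L, q) = L + q (K(L, q) = (L + q) + 0 = L + q)
V(r, a) = 6
m = 2 (m = -1*(-2) = 2)
Q(g) = 4 (Q(g) = 2 + 2 = 4)
(Q(-3) + V(-20, -11))*(-332 - 265) = (4 + 6)*(-332 - 265) = 10*(-597) = -5970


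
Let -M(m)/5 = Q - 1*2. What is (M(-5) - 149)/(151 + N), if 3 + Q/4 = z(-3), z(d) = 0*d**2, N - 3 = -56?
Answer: -79/98 ≈ -0.80612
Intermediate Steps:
N = -53 (N = 3 - 56 = -53)
z(d) = 0
Q = -12 (Q = -12 + 4*0 = -12 + 0 = -12)
M(m) = 70 (M(m) = -5*(-12 - 1*2) = -5*(-12 - 2) = -5*(-14) = 70)
(M(-5) - 149)/(151 + N) = (70 - 149)/(151 - 53) = -79/98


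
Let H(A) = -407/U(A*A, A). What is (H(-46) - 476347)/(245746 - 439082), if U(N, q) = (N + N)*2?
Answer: 4031801415/1636395904 ≈ 2.4638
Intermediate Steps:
U(N, q) = 4*N (U(N, q) = (2*N)*2 = 4*N)
H(A) = -407/(4*A²) (H(A) = -407*1/(4*A²) = -407/(4*A²))
(H(-46) - 476347)/(245746 - 439082) = (-407/4/(-46)² - 476347)/(245746 - 439082) = (-407/4*1/2116 - 476347)/(-193336) = (-407/8464 - 476347)*(-1/193336) = -4031801415/8464*(-1/193336) = 4031801415/1636395904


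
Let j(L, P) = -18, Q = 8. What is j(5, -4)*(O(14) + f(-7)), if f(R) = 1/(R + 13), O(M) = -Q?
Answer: 141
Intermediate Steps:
O(M) = -8 (O(M) = -1*8 = -8)
f(R) = 1/(13 + R)
j(5, -4)*(O(14) + f(-7)) = -18*(-8 + 1/(13 - 7)) = -18*(-8 + 1/6) = -18*(-47/6) = 141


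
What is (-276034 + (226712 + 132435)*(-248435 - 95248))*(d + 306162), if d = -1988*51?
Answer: -25275868002432690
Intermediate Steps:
d = -101388
(-276034 + (226712 + 132435)*(-248435 - 95248))*(d + 306162) = (-276034 + (226712 + 132435)*(-248435 - 95248))*(-101388 + 306162) = (-276034 + 359147*(-343683))*204774 = (-276034 - 123432718401)*204774 = -123432994435*204774 = -25275868002432690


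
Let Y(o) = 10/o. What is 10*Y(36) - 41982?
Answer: -377813/9 ≈ -41979.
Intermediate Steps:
10*Y(36) - 41982 = 10*(10/36) - 41982 = 10*(10*(1/36)) - 41982 = 10*(5/18) - 41982 = 25/9 - 41982 = -377813/9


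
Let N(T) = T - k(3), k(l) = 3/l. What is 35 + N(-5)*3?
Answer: 17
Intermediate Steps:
N(T) = -1 + T (N(T) = T - 3/3 = T - 1*1 = T - 1 = -1 + T)
35 + N(-5)*3 = 35 + (-1 - 5)*3 = 35 - 6*3 = 35 - 18 = 17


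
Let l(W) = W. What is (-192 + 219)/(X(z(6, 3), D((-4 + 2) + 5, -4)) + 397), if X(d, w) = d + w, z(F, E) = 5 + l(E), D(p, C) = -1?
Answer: 27/404 ≈ 0.066832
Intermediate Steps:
z(F, E) = 5 + E
(-192 + 219)/(X(z(6, 3), D((-4 + 2) + 5, -4)) + 397) = (-192 + 219)/(((5 + 3) - 1) + 397) = 27/((8 - 1) + 397) = 27/(7 + 397) = 27/404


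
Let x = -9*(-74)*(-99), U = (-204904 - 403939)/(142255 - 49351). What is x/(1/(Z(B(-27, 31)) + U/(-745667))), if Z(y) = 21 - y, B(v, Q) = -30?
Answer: -38824668913874679/11545907828 ≈ -3.3626e+6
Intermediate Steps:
U = -608843/92904 ≈ -6.5535
x = -65934 (x = 666*(-99) = -65934)
x/(1/(Z(B(-27, 31)) + U/(-745667))) = -(15986632311934119/11545907828 + 1978020) = -65934/(1/((21 + 30) - 608843/92904*(-1/745667))) = -65934/(1/(51 + 608843/69275446968)) = -65934/(1/(3533048404211/69275446968)) = -65934/69275446968/3533048404211 = -65934*3533048404211/69275446968 = -38824668913874679/11545907828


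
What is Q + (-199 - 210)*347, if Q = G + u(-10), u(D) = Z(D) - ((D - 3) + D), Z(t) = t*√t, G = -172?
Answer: -142072 - 10*I*√10 ≈ -1.4207e+5 - 31.623*I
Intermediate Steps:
Z(t) = t^(3/2)
u(D) = 3 + D^(3/2) - 2*D (u(D) = D^(3/2) - ((D - 3) + D) = D^(3/2) - ((-3 + D) + D) = D^(3/2) - (-3 + 2*D) = D^(3/2) + (3 - 2*D) = 3 + D^(3/2) - 2*D)
Q = -149 - 10*I*√10 (Q = -172 + (3 + (-10)^(3/2) - 2*(-10)) = -172 + (3 - 10*I*√10 + 20) = -172 + (23 - 10*I*√10) = -149 - 10*I*√10 ≈ -149.0 - 31.623*I)
Q + (-199 - 210)*347 = (-149 - 10*I*√10) + (-199 - 210)*347 = (-149 - 10*I*√10) - 409*347 = (-149 - 10*I*√10) - 141923 = -142072 - 10*I*√10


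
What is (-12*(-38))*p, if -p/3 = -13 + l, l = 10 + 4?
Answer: -1368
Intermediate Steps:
l = 14
p = -3 (p = -3*(-13 + 14) = -3*1 = -3)
(-12*(-38))*p = -12*(-38)*(-3) = 456*(-3) = -1368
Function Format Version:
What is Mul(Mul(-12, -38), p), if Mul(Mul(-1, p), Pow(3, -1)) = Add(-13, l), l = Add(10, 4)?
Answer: -1368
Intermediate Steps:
l = 14
p = -3 (p = Mul(-3, Add(-13, 14)) = Mul(-3, 1) = -3)
Mul(Mul(-12, -38), p) = Mul(Mul(-12, -38), -3) = Mul(456, -3) = -1368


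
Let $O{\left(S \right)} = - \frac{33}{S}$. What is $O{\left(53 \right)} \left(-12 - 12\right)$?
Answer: $\frac{792}{53} \approx 14.943$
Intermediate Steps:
$O{\left(53 \right)} \left(-12 - 12\right) = - \frac{33}{53} \left(-12 - 12\right) = \left(-33\right) \frac{1}{53} \left(-24\right) = \left(- \frac{33}{53}\right) \left(-24\right) = \frac{792}{53}$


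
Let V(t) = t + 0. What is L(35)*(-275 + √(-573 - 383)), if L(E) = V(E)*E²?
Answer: -11790625 + 85750*I*√239 ≈ -1.1791e+7 + 1.3257e+6*I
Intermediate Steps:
V(t) = t
L(E) = E³ (L(E) = E*E² = E³)
L(35)*(-275 + √(-573 - 383)) = 35³*(-275 + √(-573 - 383)) = 42875*(-275 + √(-956)) = 42875*(-275 + 2*I*√239) = -11790625 + 85750*I*√239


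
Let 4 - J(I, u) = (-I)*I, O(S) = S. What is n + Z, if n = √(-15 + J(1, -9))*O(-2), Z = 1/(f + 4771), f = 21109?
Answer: 1/25880 - 2*I*√10 ≈ 3.864e-5 - 6.3246*I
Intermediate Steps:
J(I, u) = 4 + I² (J(I, u) = 4 - (-I)*I = 4 - (-1)*I² = 4 + I²)
Z = 1/25880 (Z = 1/(21109 + 4771) = 1/25880 ≈ 3.8640e-5)
n = -2*I*√10 (n = √(-15 + (4 + 1²))*(-2) = √(-15 + (4 + 1))*(-2) = √(-15 + 5)*(-2) = √(-10)*(-2) = (I*√10)*(-2) = -2*I*√10 ≈ -6.3246*I)
n + Z = -2*I*√10 + 1/25880 = 1/25880 - 2*I*√10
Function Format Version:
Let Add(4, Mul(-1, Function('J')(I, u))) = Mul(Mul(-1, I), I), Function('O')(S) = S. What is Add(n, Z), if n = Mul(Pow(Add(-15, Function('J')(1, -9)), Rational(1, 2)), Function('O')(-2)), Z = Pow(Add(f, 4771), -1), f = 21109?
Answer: Add(Rational(1, 25880), Mul(-2, I, Pow(10, Rational(1, 2)))) ≈ Add(3.8640e-5, Mul(-6.3246, I))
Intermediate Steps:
Function('J')(I, u) = Add(4, Pow(I, 2)) (Function('J')(I, u) = Add(4, Mul(-1, Mul(Mul(-1, I), I))) = Add(4, Mul(-1, Mul(-1, Pow(I, 2)))) = Add(4, Pow(I, 2)))
Z = Rational(1, 25880) (Z = Pow(Add(21109, 4771), -1) = Pow(25880, -1) = Rational(1, 25880) ≈ 3.8640e-5)
n = Mul(-2, I, Pow(10, Rational(1, 2))) (n = Mul(Pow(Add(-15, Add(4, Pow(1, 2))), Rational(1, 2)), -2) = Mul(Pow(Add(-15, Add(4, 1)), Rational(1, 2)), -2) = Mul(Pow(Add(-15, 5), Rational(1, 2)), -2) = Mul(Pow(-10, Rational(1, 2)), -2) = Mul(Mul(I, Pow(10, Rational(1, 2))), -2) = Mul(-2, I, Pow(10, Rational(1, 2))) ≈ Mul(-6.3246, I))
Add(n, Z) = Add(Mul(-2, I, Pow(10, Rational(1, 2))), Rational(1, 25880)) = Add(Rational(1, 25880), Mul(-2, I, Pow(10, Rational(1, 2))))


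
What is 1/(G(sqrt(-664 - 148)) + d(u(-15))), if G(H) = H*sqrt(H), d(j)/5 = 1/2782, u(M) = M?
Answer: 2782/(5 + 5564*sqrt(2)*203**(3/4)*I**(3/2)) ≈ -0.0046486 - 0.0046486*I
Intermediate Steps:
d(j) = 5/2782
G(H) = H**(3/2)
1/(G(sqrt(-664 - 148)) + d(u(-15))) = 1/((sqrt(-664 - 148))**(3/2) + 5/2782) = 1/((sqrt(-812))**(3/2) + 5/2782) = 1/((2*I*sqrt(203))**(3/2) + 5/2782) = 1/(2*sqrt(2)*203**(3/4)*I**(3/2) + 5/2782) = 1/(5/2782 + 2*sqrt(2)*203**(3/4)*I**(3/2))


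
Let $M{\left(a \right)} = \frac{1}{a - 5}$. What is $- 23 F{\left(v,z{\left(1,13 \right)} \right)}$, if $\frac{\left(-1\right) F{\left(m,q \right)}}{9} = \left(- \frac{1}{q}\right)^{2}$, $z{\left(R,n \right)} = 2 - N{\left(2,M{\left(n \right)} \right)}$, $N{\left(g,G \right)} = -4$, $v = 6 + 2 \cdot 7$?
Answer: $\frac{23}{4} \approx 5.75$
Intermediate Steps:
$M{\left(a \right)} = \frac{1}{-5 + a}$
$v = 20$ ($v = 6 + 14 = 20$)
$z{\left(R,n \right)} = 6$ ($z{\left(R,n \right)} = 2 - -4 = 2 + 4 = 6$)
$F{\left(m,q \right)} = - \frac{9}{q^{2}}$ ($F{\left(m,q \right)} = - 9 \left(- \frac{1}{q}\right)^{2} = - \frac{9}{q^{2}}$)
$- 23 F{\left(v,z{\left(1,13 \right)} \right)} = - 23 \left(- \frac{9}{36}\right) = - 23 \left(\left(-9\right) \frac{1}{36}\right) = \left(-23\right) \left(- \frac{1}{4}\right) = \frac{23}{4}$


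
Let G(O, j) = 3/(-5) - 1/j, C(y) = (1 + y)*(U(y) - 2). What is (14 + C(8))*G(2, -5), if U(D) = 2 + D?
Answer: -172/5 ≈ -34.400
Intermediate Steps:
C(y) = y*(1 + y) (C(y) = (1 + y)*((2 + y) - 2) = (1 + y)*y = y*(1 + y))
G(O, j) = -⅗ - 1/j (G(O, j) = 3*(-⅕) - 1/j = -⅗ - 1/j)
(14 + C(8))*G(2, -5) = (14 + 8*(1 + 8))*(-⅗ - 1/(-5)) = (14 + 8*9)*(-⅗ - 1*(-⅕)) = (14 + 72)*(-⅗ + ⅕) = 86*(-⅖) = -172/5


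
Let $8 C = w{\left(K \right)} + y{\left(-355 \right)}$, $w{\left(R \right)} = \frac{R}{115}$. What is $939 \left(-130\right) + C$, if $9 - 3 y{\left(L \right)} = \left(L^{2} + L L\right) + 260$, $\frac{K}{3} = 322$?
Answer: $- \frac{15909779}{120} \approx -1.3258 \cdot 10^{5}$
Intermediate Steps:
$K = 966$ ($K = 3 \cdot 322 = 966$)
$w{\left(R \right)} = \frac{R}{115}$ ($w{\left(R \right)} = R \frac{1}{115} = \frac{R}{115}$)
$y{\left(L \right)} = - \frac{251}{3} - \frac{2 L^{2}}{3}$ ($y{\left(L \right)} = 3 - \frac{\left(L^{2} + L L\right) + 260}{3} = 3 - \frac{\left(L^{2} + L^{2}\right) + 260}{3} = 3 - \frac{2 L^{2} + 260}{3} = 3 - \frac{260 + 2 L^{2}}{3} = 3 - \left(\frac{260}{3} + \frac{2 L^{2}}{3}\right) = - \frac{251}{3} - \frac{2 L^{2}}{3}$)
$C = - \frac{1261379}{120}$ ($C = \frac{\frac{1}{115} \cdot 966 - \left(\frac{251}{3} + \frac{2 \left(-355\right)^{2}}{3}\right)}{8} = \frac{\frac{42}{5} - \frac{252301}{3}}{8} = \frac{1}{8} \left(- \frac{1261379}{15}\right) = - \frac{1261379}{120} \approx -10511.0$)
$939 \left(-130\right) + C = 939 \left(-130\right) - \frac{1261379}{120} = -122070 - \frac{1261379}{120} = - \frac{15909779}{120}$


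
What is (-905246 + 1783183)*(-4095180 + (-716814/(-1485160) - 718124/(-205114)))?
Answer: -273806959099807972457117/76156777060 ≈ -3.5953e+12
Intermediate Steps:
(-905246 + 1783183)*(-4095180 + (-716814/(-1485160) - 718124/(-205114))) = 877937*(-4095180 + (-716814*(-1/1485160) - 718124*(-1/205114))) = 877937*(-4095180 + (358407/742580 + 359062/102557)) = 877937*(-4095180 + 303389406659/76156777060) = 877937*(-311875406891164141/76156777060) = -273806959099807972457117/76156777060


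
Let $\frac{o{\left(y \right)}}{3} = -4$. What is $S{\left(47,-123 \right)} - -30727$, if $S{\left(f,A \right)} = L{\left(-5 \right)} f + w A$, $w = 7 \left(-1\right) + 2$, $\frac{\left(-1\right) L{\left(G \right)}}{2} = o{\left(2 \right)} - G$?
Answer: $32000$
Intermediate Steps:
$o{\left(y \right)} = -12$ ($o{\left(y \right)} = 3 \left(-4\right) = -12$)
$L{\left(G \right)} = 24 + 2 G$ ($L{\left(G \right)} = - 2 \left(-12 - G\right) = 24 + 2 G$)
$w = -5$ ($w = -7 + 2 = -5$)
$S{\left(f,A \right)} = - 5 A + 14 f$ ($S{\left(f,A \right)} = \left(24 + 2 \left(-5\right)\right) f - 5 A = \left(24 - 10\right) f - 5 A = 14 f - 5 A = - 5 A + 14 f$)
$S{\left(47,-123 \right)} - -30727 = \left(\left(-5\right) \left(-123\right) + 14 \cdot 47\right) - -30727 = \left(615 + 658\right) + 30727 = 1273 + 30727 = 32000$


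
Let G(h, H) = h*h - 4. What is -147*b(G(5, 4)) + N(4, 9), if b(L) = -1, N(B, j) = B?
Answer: 151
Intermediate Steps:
G(h, H) = -4 + h² (G(h, H) = h² - 4 = -4 + h²)
-147*b(G(5, 4)) + N(4, 9) = -147*(-1) + 4 = 147 + 4 = 151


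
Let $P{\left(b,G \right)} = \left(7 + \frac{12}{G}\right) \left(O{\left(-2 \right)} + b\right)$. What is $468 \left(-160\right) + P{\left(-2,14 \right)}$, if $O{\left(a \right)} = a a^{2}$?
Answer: $- \frac{524710}{7} \approx -74959.0$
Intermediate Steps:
$O{\left(a \right)} = a^{3}$
$P{\left(b,G \right)} = \left(-8 + b\right) \left(7 + \frac{12}{G}\right)$ ($P{\left(b,G \right)} = \left(7 + \frac{12}{G}\right) \left(\left(-2\right)^{3} + b\right) = \left(7 + \frac{12}{G}\right) \left(-8 + b\right) = \left(-8 + b\right) \left(7 + \frac{12}{G}\right)$)
$468 \left(-160\right) + P{\left(-2,14 \right)} = 468 \left(-160\right) + \frac{-96 + 12 \left(-2\right) + 7 \cdot 14 \left(-8 - 2\right)}{14} = -74880 + \frac{-96 - 24 + 7 \cdot 14 \left(-10\right)}{14} = -74880 + \frac{-96 - 24 - 980}{14} = -74880 + \frac{1}{14} \left(-1100\right) = -74880 - \frac{550}{7} = - \frac{524710}{7}$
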